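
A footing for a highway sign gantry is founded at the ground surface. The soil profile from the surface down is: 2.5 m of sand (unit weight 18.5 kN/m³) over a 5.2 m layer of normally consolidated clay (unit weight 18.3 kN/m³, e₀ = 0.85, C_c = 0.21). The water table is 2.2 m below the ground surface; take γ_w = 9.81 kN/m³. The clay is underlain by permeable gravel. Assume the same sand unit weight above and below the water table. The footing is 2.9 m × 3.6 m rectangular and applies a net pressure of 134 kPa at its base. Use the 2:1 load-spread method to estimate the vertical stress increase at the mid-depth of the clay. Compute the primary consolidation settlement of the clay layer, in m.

Mid-depth of clay below the ground surface: z = 2.5 + 5.2/2 = 5.1 m.
Total vertical stress at mid-clay: σ_v = 18.5×2.5 + 18.3×2.6 = 93.83 kPa.
Pore pressure: u = 9.81×(5.1 − 2.2) = 28.449 kPa.
Initial effective stress: σ'_0 = σ_v − u = 93.83 − 28.449 = 65.381 kPa.
Stress increase at mid-clay by the 2:1 spreading method:
Δσ = qBL/((B+z)(L+z)) = 134×2.9×3.6/((2.9+5.1)(3.6+5.1)) = 20.1 kPa
Final effective stress: σ'_f = σ'_0 + Δσ = 65.381 + 20.1 = 85.481 kPa.
Normally consolidated clay, so the full stress increment lies on the virgin compression line:
S_c = C_c·H/(1+e₀)·log₁₀(σ'_f/σ'_0) = 0.21×5.2/(1+0.85)×log₁₀(85.481/65.381)
    = 0.59027 × 0.11642 = 0.06872 m

S_c ≈ 0.0687 m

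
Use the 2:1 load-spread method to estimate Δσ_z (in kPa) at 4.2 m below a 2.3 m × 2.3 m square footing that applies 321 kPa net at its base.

Δσ_z ≈ 40.2 kPa

By the 2:1 method the load spreads at 1 horizontal : 2 vertical, so at depth z the loaded area has grown by z in each plan dimension:
Δσ = qBL/((B+z)(L+z)) = 321×2.3×2.3/((2.3+4.2)(2.3+4.2)) = 40.191 kPa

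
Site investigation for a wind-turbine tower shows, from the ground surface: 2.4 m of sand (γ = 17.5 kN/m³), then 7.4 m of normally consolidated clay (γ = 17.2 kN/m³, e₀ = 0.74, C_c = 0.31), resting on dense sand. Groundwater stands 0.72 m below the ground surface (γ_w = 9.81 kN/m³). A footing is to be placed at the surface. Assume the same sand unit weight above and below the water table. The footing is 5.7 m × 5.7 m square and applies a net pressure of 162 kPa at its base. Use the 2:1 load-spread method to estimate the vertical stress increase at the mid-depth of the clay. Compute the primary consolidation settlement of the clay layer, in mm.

S_c ≈ 309 mm

Mid-depth of clay below the ground surface: z = 2.4 + 7.4/2 = 6.1 m.
Total vertical stress at mid-clay: σ_v = 17.5×2.4 + 17.2×3.7 = 105.64 kPa.
Pore pressure: u = 9.81×(6.1 − 0.72) = 52.778 kPa.
Initial effective stress: σ'_0 = σ_v − u = 105.64 − 52.778 = 52.862 kPa.
Stress increase at mid-clay by the 2:1 spreading method:
Δσ = qBL/((B+z)(L+z)) = 162×5.7×5.7/((5.7+6.1)(5.7+6.1)) = 37.801 kPa
Final effective stress: σ'_f = σ'_0 + Δσ = 52.862 + 37.801 = 90.663 kPa.
Normally consolidated clay, so the full stress increment lies on the virgin compression line:
S_c = C_c·H/(1+e₀)·log₁₀(σ'_f/σ'_0) = 0.31×7.4/(1+0.74)×log₁₀(90.663/52.862)
    = 1.3184 × 0.23429 = 0.3089 m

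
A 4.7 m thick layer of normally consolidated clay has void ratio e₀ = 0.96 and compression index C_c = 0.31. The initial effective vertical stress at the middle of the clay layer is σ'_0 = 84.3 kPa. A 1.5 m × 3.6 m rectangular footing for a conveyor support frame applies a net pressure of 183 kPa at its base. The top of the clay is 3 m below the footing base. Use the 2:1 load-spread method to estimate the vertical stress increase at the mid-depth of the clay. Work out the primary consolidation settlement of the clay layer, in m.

Mid-depth of clay below the footing base: z = 3 + 4.7/2 = 5.35 m.
Stress increase at mid-clay by the 2:1 spreading method:
Δσ = qBL/((B+z)(L+z)) = 183×1.5×3.6/((1.5+5.35)(3.6+5.35)) = 16.119 kPa
Final effective stress: σ'_f = σ'_0 + Δσ = 84.3 + 16.119 = 100.42 kPa.
Normally consolidated clay, so the full stress increment lies on the virgin compression line:
S_c = C_c·H/(1+e₀)·log₁₀(σ'_f/σ'_0) = 0.31×4.7/(1+0.96)×log₁₀(100.42/84.3)
    = 0.74337 × 0.075993 = 0.05649 m

S_c ≈ 0.0565 m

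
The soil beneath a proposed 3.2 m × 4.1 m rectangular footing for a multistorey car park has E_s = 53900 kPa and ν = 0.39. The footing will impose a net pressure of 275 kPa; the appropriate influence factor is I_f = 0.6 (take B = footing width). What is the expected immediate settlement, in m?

Immediate (elastic) settlement: S_e = q·B·(1−ν²)/E_s · I_f.
S_e = 275 × 3.2 × (1 − 0.39²) / 53900 × 0.6
    = 275 × 3.2 × 0.8479 / 53900 × 0.6
    = 0.008306 m

S_e ≈ 0.00831 m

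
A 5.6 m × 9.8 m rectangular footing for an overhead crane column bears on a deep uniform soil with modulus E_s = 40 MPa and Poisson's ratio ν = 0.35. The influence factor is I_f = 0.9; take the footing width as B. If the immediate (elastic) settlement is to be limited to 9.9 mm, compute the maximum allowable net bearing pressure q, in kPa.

E_s = 40 MPa = 40000 kPa.
S_e = q·B·(1−ν²)/E_s · I_f  ⇒  q = S_e·E_s / (B·(1−ν²)·I_f).
q = 0.0099 × 40000 / (5.6 × 0.8775 × 0.9) = 89.54 kPa

q ≈ 89.5 kPa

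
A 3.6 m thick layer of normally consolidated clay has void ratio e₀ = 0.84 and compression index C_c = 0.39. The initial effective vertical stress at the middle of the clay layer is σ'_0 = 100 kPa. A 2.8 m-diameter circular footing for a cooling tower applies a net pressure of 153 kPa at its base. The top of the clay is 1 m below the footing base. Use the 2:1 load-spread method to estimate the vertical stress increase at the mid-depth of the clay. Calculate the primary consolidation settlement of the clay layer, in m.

Mid-depth of clay below the footing base: z = 1 + 3.6/2 = 2.8 m.
Stress increase at mid-clay by the 2:1 spreading method:
Δσ ≈ qD²/(D+z)² = 153×2.8²/(2.8+2.8)² = 38.25 kPa
Final effective stress: σ'_f = σ'_0 + Δσ = 100 + 38.25 = 138.25 kPa.
Normally consolidated clay, so the full stress increment lies on the virgin compression line:
S_c = C_c·H/(1+e₀)·log₁₀(σ'_f/σ'_0) = 0.39×3.6/(1+0.84)×log₁₀(138.25/100)
    = 0.76304 × 0.14067 = 0.1073 m

S_c ≈ 0.107 m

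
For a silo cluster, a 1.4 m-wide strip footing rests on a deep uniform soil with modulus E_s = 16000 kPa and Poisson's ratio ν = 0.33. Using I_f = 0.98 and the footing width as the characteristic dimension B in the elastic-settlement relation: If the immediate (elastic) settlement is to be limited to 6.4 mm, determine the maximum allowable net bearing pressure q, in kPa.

q ≈ 83.8 kPa

S_e = q·B·(1−ν²)/E_s · I_f  ⇒  q = S_e·E_s / (B·(1−ν²)·I_f).
q = 0.0064 × 16000 / (1.4 × 0.8911 × 0.98) = 83.76 kPa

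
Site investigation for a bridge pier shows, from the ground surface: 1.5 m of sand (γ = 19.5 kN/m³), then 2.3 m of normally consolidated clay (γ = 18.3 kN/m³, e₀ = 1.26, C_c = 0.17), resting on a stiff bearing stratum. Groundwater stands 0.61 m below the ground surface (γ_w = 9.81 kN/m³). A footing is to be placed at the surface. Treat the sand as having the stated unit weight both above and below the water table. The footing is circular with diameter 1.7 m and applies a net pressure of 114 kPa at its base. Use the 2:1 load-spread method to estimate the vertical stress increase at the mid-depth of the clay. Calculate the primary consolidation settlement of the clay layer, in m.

S_c ≈ 0.0341 m

Mid-depth of clay below the ground surface: z = 1.5 + 2.3/2 = 2.65 m.
Total vertical stress at mid-clay: σ_v = 19.5×1.5 + 18.3×1.15 = 50.295 kPa.
Pore pressure: u = 9.81×(2.65 − 0.61) = 20.012 kPa.
Initial effective stress: σ'_0 = σ_v − u = 50.295 − 20.012 = 30.283 kPa.
Stress increase at mid-clay by the 2:1 spreading method:
Δσ ≈ qD²/(D+z)² = 114×1.7²/(1.7+2.65)² = 17.411 kPa
Final effective stress: σ'_f = σ'_0 + Δσ = 30.283 + 17.411 = 47.694 kPa.
Normally consolidated clay, so the full stress increment lies on the virgin compression line:
S_c = C_c·H/(1+e₀)·log₁₀(σ'_f/σ'_0) = 0.17×2.3/(1+1.26)×log₁₀(47.694/30.283)
    = 0.17301 × 0.19726 = 0.03413 m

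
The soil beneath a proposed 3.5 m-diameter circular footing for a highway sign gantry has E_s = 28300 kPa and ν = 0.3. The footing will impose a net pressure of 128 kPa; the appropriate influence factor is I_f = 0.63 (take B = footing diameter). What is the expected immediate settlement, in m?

Immediate (elastic) settlement: S_e = q·B·(1−ν²)/E_s · I_f.
S_e = 128 × 3.5 × (1 − 0.3²) / 28300 × 0.63
    = 128 × 3.5 × 0.91 / 28300 × 0.63
    = 0.009076 m

S_e ≈ 0.00908 m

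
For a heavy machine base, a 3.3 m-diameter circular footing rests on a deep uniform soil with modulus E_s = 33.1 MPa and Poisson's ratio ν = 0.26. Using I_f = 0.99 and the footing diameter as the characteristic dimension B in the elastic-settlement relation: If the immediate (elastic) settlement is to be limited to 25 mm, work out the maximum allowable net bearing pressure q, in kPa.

E_s = 33.1 MPa = 33100 kPa.
S_e = q·B·(1−ν²)/E_s · I_f  ⇒  q = S_e·E_s / (B·(1−ν²)·I_f).
q = 0.025 × 33100 / (3.3 × 0.9324 × 0.99) = 271.7 kPa

q ≈ 272 kPa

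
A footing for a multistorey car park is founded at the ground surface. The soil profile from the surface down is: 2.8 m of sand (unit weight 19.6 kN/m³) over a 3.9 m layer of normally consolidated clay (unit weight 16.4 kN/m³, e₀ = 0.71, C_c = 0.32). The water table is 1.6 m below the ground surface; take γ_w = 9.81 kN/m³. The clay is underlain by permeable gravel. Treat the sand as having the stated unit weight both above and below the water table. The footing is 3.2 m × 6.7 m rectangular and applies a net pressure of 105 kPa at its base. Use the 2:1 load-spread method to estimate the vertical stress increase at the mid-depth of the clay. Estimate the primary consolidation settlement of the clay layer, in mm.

S_c ≈ 116 mm

Mid-depth of clay below the ground surface: z = 2.8 + 3.9/2 = 4.75 m.
Total vertical stress at mid-clay: σ_v = 19.6×2.8 + 16.4×1.95 = 86.86 kPa.
Pore pressure: u = 9.81×(4.75 − 1.6) = 30.902 kPa.
Initial effective stress: σ'_0 = σ_v − u = 86.86 − 30.902 = 55.958 kPa.
Stress increase at mid-clay by the 2:1 spreading method:
Δσ = qBL/((B+z)(L+z)) = 105×3.2×6.7/((3.2+4.75)(6.7+4.75)) = 24.731 kPa
Final effective stress: σ'_f = σ'_0 + Δσ = 55.958 + 24.731 = 80.689 kPa.
Normally consolidated clay, so the full stress increment lies on the virgin compression line:
S_c = C_c·H/(1+e₀)·log₁₀(σ'_f/σ'_0) = 0.32×3.9/(1+0.71)×log₁₀(80.689/55.958)
    = 0.72982 × 0.15895 = 0.116 m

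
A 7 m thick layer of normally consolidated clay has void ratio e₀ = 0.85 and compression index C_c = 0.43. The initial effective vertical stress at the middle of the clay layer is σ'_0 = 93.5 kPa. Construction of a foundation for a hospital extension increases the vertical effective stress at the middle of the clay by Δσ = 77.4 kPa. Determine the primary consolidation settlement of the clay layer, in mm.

S_c ≈ 426 mm

Final effective stress: σ'_f = σ'_0 + Δσ = 93.5 + 77.4 = 170.9 kPa.
Normally consolidated clay, so the full stress increment lies on the virgin compression line:
S_c = C_c·H/(1+e₀)·log₁₀(σ'_f/σ'_0) = 0.43×7/(1+0.85)×log₁₀(170.9/93.5)
    = 1.627 × 0.26193 = 0.4262 m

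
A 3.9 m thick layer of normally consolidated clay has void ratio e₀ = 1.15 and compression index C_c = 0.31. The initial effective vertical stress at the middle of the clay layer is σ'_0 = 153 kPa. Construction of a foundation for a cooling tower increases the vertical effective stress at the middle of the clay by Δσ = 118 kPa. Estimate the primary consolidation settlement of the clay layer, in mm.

Final effective stress: σ'_f = σ'_0 + Δσ = 153 + 118 = 271 kPa.
Normally consolidated clay, so the full stress increment lies on the virgin compression line:
S_c = C_c·H/(1+e₀)·log₁₀(σ'_f/σ'_0) = 0.31×3.9/(1+1.15)×log₁₀(271/153)
    = 0.56233 × 0.24828 = 0.1396 m

S_c ≈ 140 mm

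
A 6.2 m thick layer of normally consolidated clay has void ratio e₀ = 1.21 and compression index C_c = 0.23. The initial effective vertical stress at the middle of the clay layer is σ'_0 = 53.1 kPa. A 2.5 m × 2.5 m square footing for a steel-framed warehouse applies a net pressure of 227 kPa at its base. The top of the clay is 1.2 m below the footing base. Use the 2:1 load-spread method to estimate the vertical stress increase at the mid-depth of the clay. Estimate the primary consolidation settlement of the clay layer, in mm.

Mid-depth of clay below the footing base: z = 1.2 + 6.2/2 = 4.3 m.
Stress increase at mid-clay by the 2:1 spreading method:
Δσ = qBL/((B+z)(L+z)) = 227×2.5×2.5/((2.5+4.3)(2.5+4.3)) = 30.682 kPa
Final effective stress: σ'_f = σ'_0 + Δσ = 53.1 + 30.682 = 83.782 kPa.
Normally consolidated clay, so the full stress increment lies on the virgin compression line:
S_c = C_c·H/(1+e₀)·log₁₀(σ'_f/σ'_0) = 0.23×6.2/(1+1.21)×log₁₀(83.782/53.1)
    = 0.64525 × 0.19806 = 0.1278 m

S_c ≈ 128 mm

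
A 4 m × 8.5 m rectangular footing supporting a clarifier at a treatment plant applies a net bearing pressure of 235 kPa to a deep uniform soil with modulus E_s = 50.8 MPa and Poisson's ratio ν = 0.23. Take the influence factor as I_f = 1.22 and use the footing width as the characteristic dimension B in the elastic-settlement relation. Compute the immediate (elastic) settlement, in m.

S_e ≈ 0.0214 m

Immediate (elastic) settlement: S_e = q·B·(1−ν²)/E_s · I_f.
E_s = 50.8 MPa = 50800 kPa.
S_e = 235 × 4 × (1 − 0.23²) / 50800 × 1.22
    = 235 × 4 × 0.9471 / 50800 × 1.22
    = 0.02138 m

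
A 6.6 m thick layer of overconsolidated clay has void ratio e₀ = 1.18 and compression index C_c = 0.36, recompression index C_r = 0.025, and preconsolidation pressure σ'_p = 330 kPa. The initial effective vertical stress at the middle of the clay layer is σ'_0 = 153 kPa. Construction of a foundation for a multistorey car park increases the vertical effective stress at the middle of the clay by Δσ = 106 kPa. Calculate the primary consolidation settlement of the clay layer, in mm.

Final effective stress: σ'_f = 153 + 106 = 259 kPa.
σ'_f = 259 ≤ σ'_p = 330 kPa, so the clay remains overconsolidated and only the recompression index applies:
S_c = C_r·H/(1+e₀)·log₁₀(σ'_f/σ'_0) = 0.025×6.6/2.18×log₁₀(259/153)
    = 0.075688 × 0.22861 = 0.0173 m

S_c ≈ 17.3 mm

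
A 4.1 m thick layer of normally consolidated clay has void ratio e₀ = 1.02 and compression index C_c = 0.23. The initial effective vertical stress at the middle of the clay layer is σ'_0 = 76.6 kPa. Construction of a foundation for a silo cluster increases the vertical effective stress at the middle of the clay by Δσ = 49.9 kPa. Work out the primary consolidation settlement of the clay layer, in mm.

S_c ≈ 102 mm

Final effective stress: σ'_f = σ'_0 + Δσ = 76.6 + 49.9 = 126.5 kPa.
Normally consolidated clay, so the full stress increment lies on the virgin compression line:
S_c = C_c·H/(1+e₀)·log₁₀(σ'_f/σ'_0) = 0.23×4.1/(1+1.02)×log₁₀(126.5/76.6)
    = 0.46683 × 0.21786 = 0.1017 m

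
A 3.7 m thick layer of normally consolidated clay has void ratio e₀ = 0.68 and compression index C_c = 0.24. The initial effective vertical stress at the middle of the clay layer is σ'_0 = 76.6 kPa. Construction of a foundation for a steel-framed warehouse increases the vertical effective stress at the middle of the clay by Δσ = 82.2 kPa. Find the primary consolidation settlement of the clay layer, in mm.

S_c ≈ 167 mm

Final effective stress: σ'_f = σ'_0 + Δσ = 76.6 + 82.2 = 158.8 kPa.
Normally consolidated clay, so the full stress increment lies on the virgin compression line:
S_c = C_c·H/(1+e₀)·log₁₀(σ'_f/σ'_0) = 0.24×3.7/(1+0.68)×log₁₀(158.8/76.6)
    = 0.52857 × 0.31662 = 0.1674 m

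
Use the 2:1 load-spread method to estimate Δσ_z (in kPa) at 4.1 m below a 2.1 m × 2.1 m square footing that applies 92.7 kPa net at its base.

Δσ_z ≈ 10.6 kPa

By the 2:1 method the load spreads at 1 horizontal : 2 vertical, so at depth z the loaded area has grown by z in each plan dimension:
Δσ = qBL/((B+z)(L+z)) = 92.7×2.1×2.1/((2.1+4.1)(2.1+4.1)) = 10.635 kPa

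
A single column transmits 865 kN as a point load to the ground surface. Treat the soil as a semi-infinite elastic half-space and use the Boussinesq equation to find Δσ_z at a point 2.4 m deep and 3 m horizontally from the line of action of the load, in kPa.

Δσ_z ≈ 6.82 kPa

Boussinesq vertical stress below a point load on an elastic half-space:
Δσ_z = 3P/(2πz²) · [1 + (r/z)²]^(−5/2)
r/z = 3/2.4 = 1.25; [1+(r/z)²]^(−5/2) = 0.095135.
Δσ_z = 3×865/(2π×2.4²) × 0.095135 = 71.703 × 0.095135 = 6.821 kPa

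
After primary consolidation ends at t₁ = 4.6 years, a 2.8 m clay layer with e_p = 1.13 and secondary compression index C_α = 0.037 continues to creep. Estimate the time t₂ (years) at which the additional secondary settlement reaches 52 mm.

S_s = C_α·H/(1+e_p)·log₁₀(t₂/t₁) ⇒ log₁₀(t₂/t₁) = S_s·(1+e_p)/(C_α·H).
log₁₀(t₂/t₁) = 0.052 × (1+1.13) / (0.037×2.8) = 1.069
t₂ = t₁ × 10^1.069 = 4.6 × 11.72 = 53.93 years

t₂ ≈ 53.9 years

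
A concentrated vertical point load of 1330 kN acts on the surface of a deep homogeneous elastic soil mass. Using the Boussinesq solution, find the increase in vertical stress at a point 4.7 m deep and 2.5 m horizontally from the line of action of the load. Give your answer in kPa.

Δσ_z ≈ 15.4 kPa

Boussinesq vertical stress below a point load on an elastic half-space:
Δσ_z = 3P/(2πz²) · [1 + (r/z)²]^(−5/2)
r/z = 2.5/4.7 = 0.53191; [1+(r/z)²]^(−5/2) = 0.5364.
Δσ_z = 3×1330/(2π×4.7²) × 0.5364 = 28.747 × 0.5364 = 15.42 kPa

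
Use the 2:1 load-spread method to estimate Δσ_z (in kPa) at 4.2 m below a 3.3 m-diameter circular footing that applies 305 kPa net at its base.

Δσ_z ≈ 59 kPa

By the 2:1 method the load spreads at 1 horizontal : 2 vertical, so at depth z the loaded area has grown by z in each plan dimension:
Δσ ≈ qD²/(D+z)² = 305×3.3²/(3.3+4.2)² = 59.048 kPa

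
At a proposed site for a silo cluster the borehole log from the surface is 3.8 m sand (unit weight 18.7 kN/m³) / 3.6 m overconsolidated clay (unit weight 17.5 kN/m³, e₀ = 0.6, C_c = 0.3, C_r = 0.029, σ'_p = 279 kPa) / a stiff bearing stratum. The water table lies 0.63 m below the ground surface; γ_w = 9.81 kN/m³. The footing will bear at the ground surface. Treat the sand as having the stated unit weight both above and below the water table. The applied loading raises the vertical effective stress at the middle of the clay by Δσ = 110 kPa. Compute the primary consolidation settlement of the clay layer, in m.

S_c ≈ 0.0315 m

Mid-depth of clay below the ground surface: z = 3.8 + 3.6/2 = 5.6 m.
Total vertical stress at mid-clay: σ_v = 18.7×3.8 + 17.5×1.8 = 102.56 kPa.
Pore pressure: u = 9.81×(5.6 − 0.63) = 48.756 kPa.
Initial effective stress: σ'_0 = σ_v − u = 102.56 − 48.756 = 53.804 kPa.
Final effective stress: σ'_f = 53.804 + 110 = 163.8 kPa.
σ'_f = 163.8 ≤ σ'_p = 279 kPa, so the clay remains overconsolidated and only the recompression index applies:
S_c = C_r·H/(1+e₀)·log₁₀(σ'_f/σ'_0) = 0.029×3.6/1.6×log₁₀(163.8/53.804)
    = 0.06525 × 0.4835 = 0.03155 m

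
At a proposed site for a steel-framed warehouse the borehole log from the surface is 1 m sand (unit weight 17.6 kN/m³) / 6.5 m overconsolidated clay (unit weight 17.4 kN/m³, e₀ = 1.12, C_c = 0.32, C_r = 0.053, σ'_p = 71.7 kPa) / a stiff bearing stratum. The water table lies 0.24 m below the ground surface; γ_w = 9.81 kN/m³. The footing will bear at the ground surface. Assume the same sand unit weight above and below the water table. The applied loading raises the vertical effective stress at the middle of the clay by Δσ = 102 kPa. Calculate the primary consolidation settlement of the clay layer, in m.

S_c ≈ 0.326 m

Mid-depth of clay below the ground surface: z = 1 + 6.5/2 = 4.25 m.
Total vertical stress at mid-clay: σ_v = 17.6×1 + 17.4×3.25 = 74.15 kPa.
Pore pressure: u = 9.81×(4.25 − 0.24) = 39.338 kPa.
Initial effective stress: σ'_0 = σ_v − u = 74.15 − 39.338 = 34.812 kPa.
Final effective stress: σ'_f = 34.812 + 102 = 136.81 kPa.
σ'_f = 136.81 > σ'_p = 71.7 kPa, so the stress path crosses the preconsolidation pressure — recompression up to σ'_p, then virgin compression beyond:
S_c = H/(1+e₀)·[C_r·log₁₀(σ'_p/σ'_0) + C_c·log₁₀(σ'_f/σ'_p)]
    = 6.5/2.12 × [0.053×log₁₀(71.7/34.812) + 0.32×log₁₀(136.81/71.7)]
    = 3.066 × [0.016631 + 0.089792] = 0.3263 m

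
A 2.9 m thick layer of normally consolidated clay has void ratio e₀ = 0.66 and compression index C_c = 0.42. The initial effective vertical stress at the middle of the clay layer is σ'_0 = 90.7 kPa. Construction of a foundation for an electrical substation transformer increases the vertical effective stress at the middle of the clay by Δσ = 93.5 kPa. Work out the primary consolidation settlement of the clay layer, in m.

S_c ≈ 0.226 m

Final effective stress: σ'_f = σ'_0 + Δσ = 90.7 + 93.5 = 184.2 kPa.
Normally consolidated clay, so the full stress increment lies on the virgin compression line:
S_c = C_c·H/(1+e₀)·log₁₀(σ'_f/σ'_0) = 0.42×2.9/(1+0.66)×log₁₀(184.2/90.7)
    = 0.73373 × 0.30768 = 0.2258 m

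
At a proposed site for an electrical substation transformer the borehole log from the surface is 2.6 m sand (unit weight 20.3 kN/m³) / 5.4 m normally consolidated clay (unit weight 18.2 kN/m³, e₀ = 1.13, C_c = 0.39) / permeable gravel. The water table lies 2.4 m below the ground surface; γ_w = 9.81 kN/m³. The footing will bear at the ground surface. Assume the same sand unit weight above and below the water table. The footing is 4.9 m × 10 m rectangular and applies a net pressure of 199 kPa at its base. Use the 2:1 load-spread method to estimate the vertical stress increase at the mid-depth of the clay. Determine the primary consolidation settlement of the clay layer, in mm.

S_c ≈ 264 mm

Mid-depth of clay below the ground surface: z = 2.6 + 5.4/2 = 5.3 m.
Total vertical stress at mid-clay: σ_v = 20.3×2.6 + 18.2×2.7 = 101.92 kPa.
Pore pressure: u = 9.81×(5.3 − 2.4) = 28.449 kPa.
Initial effective stress: σ'_0 = σ_v − u = 101.92 − 28.449 = 73.471 kPa.
Stress increase at mid-clay by the 2:1 spreading method:
Δσ = qBL/((B+z)(L+z)) = 199×4.9×10/((4.9+5.3)(10+5.3)) = 62.482 kPa
Final effective stress: σ'_f = σ'_0 + Δσ = 73.471 + 62.482 = 135.95 kPa.
Normally consolidated clay, so the full stress increment lies on the virgin compression line:
S_c = C_c·H/(1+e₀)·log₁₀(σ'_f/σ'_0) = 0.39×5.4/(1+1.13)×log₁₀(135.95/73.471)
    = 0.98873 × 0.26726 = 0.2642 m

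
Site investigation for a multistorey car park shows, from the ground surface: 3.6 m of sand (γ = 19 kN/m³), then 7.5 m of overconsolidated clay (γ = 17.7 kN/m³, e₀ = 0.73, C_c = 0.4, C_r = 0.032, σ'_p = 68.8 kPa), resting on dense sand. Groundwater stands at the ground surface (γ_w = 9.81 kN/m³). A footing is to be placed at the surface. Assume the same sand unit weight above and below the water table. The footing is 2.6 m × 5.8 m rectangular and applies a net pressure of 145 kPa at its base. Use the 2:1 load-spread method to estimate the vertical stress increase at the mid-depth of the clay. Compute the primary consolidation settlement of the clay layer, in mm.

Mid-depth of clay below the ground surface: z = 3.6 + 7.5/2 = 7.35 m.
Total vertical stress at mid-clay: σ_v = 19×3.6 + 17.7×3.75 = 134.78 kPa.
Pore pressure: u = 9.81×(7.35 − 0) = 72.103 kPa.
Initial effective stress: σ'_0 = σ_v − u = 134.78 − 72.103 = 62.677 kPa.
Stress increase at mid-clay by the 2:1 spreading method:
Δσ = qBL/((B+z)(L+z)) = 145×2.6×5.8/((2.6+7.35)(5.8+7.35)) = 16.712 kPa
Final effective stress: σ'_f = 62.677 + 16.712 = 79.389 kPa.
σ'_f = 79.389 > σ'_p = 68.8 kPa, so the stress path crosses the preconsolidation pressure — recompression up to σ'_p, then virgin compression beyond:
S_c = H/(1+e₀)·[C_r·log₁₀(σ'_p/σ'_0) + C_c·log₁₀(σ'_f/σ'_p)]
    = 7.5/1.73 × [0.032×log₁₀(68.8/62.677) + 0.4×log₁₀(79.389/68.8)]
    = 4.3353 × [0.0012954 + 0.024869] = 0.1134 m

S_c ≈ 113 mm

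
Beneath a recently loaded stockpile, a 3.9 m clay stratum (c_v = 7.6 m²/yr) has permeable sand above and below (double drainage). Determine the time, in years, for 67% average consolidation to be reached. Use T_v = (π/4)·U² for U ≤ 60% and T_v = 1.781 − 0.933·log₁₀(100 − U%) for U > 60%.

Drainage path length: H_d = H/2 = 1.95 m (double drainage).
U > 60%: T_v = 1.781 − 0.933·log₁₀(100 − 67) = 0.36423.
t = T_v·H_d²/c_v = 0.36423×1.95²/7.6 = 0.1822 years.

t ≈ 0.182 years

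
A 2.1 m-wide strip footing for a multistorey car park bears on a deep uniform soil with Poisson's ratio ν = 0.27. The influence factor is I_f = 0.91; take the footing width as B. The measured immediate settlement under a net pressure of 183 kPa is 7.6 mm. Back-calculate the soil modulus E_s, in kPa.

S_e = q·B·(1−ν²)/E_s · I_f  ⇒  E_s = q·B·(1−ν²)·I_f / S_e.
E_s = 183 × 2.1 × 0.9271 × 0.91 / 0.0076 = 42660 kPa

E_s ≈ 42700 kPa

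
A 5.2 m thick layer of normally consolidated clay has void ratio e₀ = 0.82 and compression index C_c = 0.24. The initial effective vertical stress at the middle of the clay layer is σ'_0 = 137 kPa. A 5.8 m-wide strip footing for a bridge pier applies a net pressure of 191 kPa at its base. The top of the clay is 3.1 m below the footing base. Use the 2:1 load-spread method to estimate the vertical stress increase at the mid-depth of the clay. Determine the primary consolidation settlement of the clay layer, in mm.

S_c ≈ 159 mm

Mid-depth of clay below the footing base: z = 3.1 + 5.2/2 = 5.7 m.
Stress increase at mid-clay by the 2:1 spreading method:
Δσ = qB/(B+z) = 191×5.8/(5.8+5.7) = 96.33 kPa
Final effective stress: σ'_f = σ'_0 + Δσ = 137 + 96.33 = 233.33 kPa.
Normally consolidated clay, so the full stress increment lies on the virgin compression line:
S_c = C_c·H/(1+e₀)·log₁₀(σ'_f/σ'_0) = 0.24×5.2/(1+0.82)×log₁₀(233.33/137)
    = 0.68571 × 0.23125 = 0.1586 m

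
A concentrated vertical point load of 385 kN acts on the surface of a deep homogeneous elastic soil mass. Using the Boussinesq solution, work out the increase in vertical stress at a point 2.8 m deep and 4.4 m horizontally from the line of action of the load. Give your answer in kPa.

Boussinesq vertical stress below a point load on an elastic half-space:
Δσ_z = 3P/(2πz²) · [1 + (r/z)²]^(−5/2)
r/z = 4.4/2.8 = 1.5714; [1+(r/z)²]^(−5/2) = 0.044603.
Δσ_z = 3×385/(2π×2.8²) × 0.044603 = 23.447 × 0.044603 = 1.046 kPa

Δσ_z ≈ 1.05 kPa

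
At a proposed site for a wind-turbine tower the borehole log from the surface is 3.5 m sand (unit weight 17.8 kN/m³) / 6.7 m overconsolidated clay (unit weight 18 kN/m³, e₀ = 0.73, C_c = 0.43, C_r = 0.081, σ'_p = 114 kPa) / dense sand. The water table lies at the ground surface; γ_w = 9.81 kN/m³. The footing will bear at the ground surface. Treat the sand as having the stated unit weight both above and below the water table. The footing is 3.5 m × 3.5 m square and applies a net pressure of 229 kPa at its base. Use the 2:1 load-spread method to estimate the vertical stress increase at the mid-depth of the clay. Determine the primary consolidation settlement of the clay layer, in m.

S_c ≈ 0.0527 m

Mid-depth of clay below the ground surface: z = 3.5 + 6.7/2 = 6.85 m.
Total vertical stress at mid-clay: σ_v = 17.8×3.5 + 18×3.35 = 122.6 kPa.
Pore pressure: u = 9.81×(6.85 − 0) = 67.198 kPa.
Initial effective stress: σ'_0 = σ_v − u = 122.6 − 67.198 = 55.402 kPa.
Stress increase at mid-clay by the 2:1 spreading method:
Δσ = qBL/((B+z)(L+z)) = 229×3.5×3.5/((3.5+6.85)(3.5+6.85)) = 26.187 kPa
Final effective stress: σ'_f = 55.402 + 26.187 = 81.589 kPa.
σ'_f = 81.589 ≤ σ'_p = 114 kPa, so the clay remains overconsolidated and only the recompression index applies:
S_c = C_r·H/(1+e₀)·log₁₀(σ'_f/σ'_0) = 0.081×6.7/1.73×log₁₀(81.589/55.402)
    = 0.3137 × 0.16811 = 0.05274 m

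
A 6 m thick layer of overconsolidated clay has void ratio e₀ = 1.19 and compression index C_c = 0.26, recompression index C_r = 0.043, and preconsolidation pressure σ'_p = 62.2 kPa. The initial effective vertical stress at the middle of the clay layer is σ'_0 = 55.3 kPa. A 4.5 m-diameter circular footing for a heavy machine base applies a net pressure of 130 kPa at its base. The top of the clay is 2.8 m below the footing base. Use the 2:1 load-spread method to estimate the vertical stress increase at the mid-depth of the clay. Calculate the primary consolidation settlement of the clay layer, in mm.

S_c ≈ 84.3 mm

Mid-depth of clay below the footing base: z = 2.8 + 6/2 = 5.8 m.
Stress increase at mid-clay by the 2:1 spreading method:
Δσ ≈ qD²/(D+z)² = 130×4.5²/(4.5+5.8)² = 24.814 kPa
Final effective stress: σ'_f = 55.3 + 24.814 = 80.114 kPa.
σ'_f = 80.114 > σ'_p = 62.2 kPa, so the stress path crosses the preconsolidation pressure — recompression up to σ'_p, then virgin compression beyond:
S_c = H/(1+e₀)·[C_r·log₁₀(σ'_p/σ'_0) + C_c·log₁₀(σ'_f/σ'_p)]
    = 6/2.19 × [0.043×log₁₀(62.2/55.3) + 0.26×log₁₀(80.114/62.2)]
    = 2.7397 × [0.0021958 + 0.028579] = 0.08431 m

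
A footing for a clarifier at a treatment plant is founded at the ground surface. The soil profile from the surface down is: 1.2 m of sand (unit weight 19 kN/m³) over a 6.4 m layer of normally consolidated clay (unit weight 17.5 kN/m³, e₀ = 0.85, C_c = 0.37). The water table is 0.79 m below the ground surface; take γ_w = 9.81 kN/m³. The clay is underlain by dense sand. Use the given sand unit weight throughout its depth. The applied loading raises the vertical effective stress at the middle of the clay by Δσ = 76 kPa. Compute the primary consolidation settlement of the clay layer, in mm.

S_c ≈ 563 mm

Mid-depth of clay below the ground surface: z = 1.2 + 6.4/2 = 4.4 m.
Total vertical stress at mid-clay: σ_v = 19×1.2 + 17.5×3.2 = 78.8 kPa.
Pore pressure: u = 9.81×(4.4 − 0.79) = 35.414 kPa.
Initial effective stress: σ'_0 = σ_v − u = 78.8 − 35.414 = 43.386 kPa.
Final effective stress: σ'_f = σ'_0 + Δσ = 43.386 + 76 = 119.39 kPa.
Normally consolidated clay, so the full stress increment lies on the virgin compression line:
S_c = C_c·H/(1+e₀)·log₁₀(σ'_f/σ'_0) = 0.37×6.4/(1+0.85)×log₁₀(119.39/43.386)
    = 1.28 × 0.43962 = 0.5627 m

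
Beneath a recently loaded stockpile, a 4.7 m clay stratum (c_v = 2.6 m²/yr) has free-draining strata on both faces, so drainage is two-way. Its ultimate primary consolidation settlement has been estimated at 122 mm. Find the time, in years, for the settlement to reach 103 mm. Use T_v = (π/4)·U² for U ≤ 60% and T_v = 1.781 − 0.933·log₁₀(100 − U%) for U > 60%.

Drainage path length: H_d = H/2 = 2.35 m (double drainage).
U = S(t)/S_ult = 103/122 = 0.8443.
U > 60%: T_v = 1.781 − 0.933·log₁₀(100 − 84.426) = 0.6685.
t = T_v·H_d²/c_v = 0.6685×2.35²/2.6 = 1.42 years.

t ≈ 1.42 years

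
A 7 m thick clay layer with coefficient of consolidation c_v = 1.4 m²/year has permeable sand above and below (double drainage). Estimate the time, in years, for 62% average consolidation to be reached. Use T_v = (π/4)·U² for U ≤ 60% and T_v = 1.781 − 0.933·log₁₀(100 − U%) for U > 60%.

Drainage path length: H_d = H/2 = 3.5 m (double drainage).
U > 60%: T_v = 1.781 − 0.933·log₁₀(100 − 62) = 0.30706.
t = T_v·H_d²/c_v = 0.30706×3.5²/1.4 = 2.687 years.

t ≈ 2.69 years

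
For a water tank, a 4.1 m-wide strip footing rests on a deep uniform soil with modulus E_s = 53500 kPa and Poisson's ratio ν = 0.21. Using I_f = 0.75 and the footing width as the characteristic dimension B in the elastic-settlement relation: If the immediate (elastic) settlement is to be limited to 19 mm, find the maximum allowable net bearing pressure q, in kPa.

S_e = q·B·(1−ν²)/E_s · I_f  ⇒  q = S_e·E_s / (B·(1−ν²)·I_f).
q = 0.019 × 53500 / (4.1 × 0.9559 × 0.75) = 345.8 kPa

q ≈ 346 kPa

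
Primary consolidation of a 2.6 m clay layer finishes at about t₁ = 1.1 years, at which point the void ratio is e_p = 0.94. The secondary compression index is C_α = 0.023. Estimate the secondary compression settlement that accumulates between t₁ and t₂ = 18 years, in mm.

Secondary compression: S_s = C_α·H/(1+e_p)·log₁₀(t₂/t₁)
S_s = 0.023×2.6/(1+0.94)×log₁₀(18/1.1)
    = 0.03082 × 1.214 = 0.03742 m

S_s ≈ 37.4 mm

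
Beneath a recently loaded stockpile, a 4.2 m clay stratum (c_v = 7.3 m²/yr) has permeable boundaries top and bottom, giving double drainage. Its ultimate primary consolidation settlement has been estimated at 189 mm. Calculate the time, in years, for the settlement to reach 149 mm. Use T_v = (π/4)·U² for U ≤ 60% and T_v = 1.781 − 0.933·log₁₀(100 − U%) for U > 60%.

Drainage path length: H_d = H/2 = 2.1 m (double drainage).
U = S(t)/S_ult = 149/189 = 0.7884.
U > 60%: T_v = 1.781 − 0.933·log₁₀(100 − 78.836) = 0.54422.
t = T_v·H_d²/c_v = 0.54422×2.1²/7.3 = 0.3288 years.

t ≈ 0.329 years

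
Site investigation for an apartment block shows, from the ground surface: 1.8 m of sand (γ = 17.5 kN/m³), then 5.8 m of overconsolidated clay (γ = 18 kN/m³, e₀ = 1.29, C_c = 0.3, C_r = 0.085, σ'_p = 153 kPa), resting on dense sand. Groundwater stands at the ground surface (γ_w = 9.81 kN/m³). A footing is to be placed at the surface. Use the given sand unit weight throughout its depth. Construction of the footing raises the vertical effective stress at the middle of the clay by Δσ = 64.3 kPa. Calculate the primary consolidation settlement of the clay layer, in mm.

S_c ≈ 93.2 mm

Mid-depth of clay below the ground surface: z = 1.8 + 5.8/2 = 4.7 m.
Total vertical stress at mid-clay: σ_v = 17.5×1.8 + 18×2.9 = 83.7 kPa.
Pore pressure: u = 9.81×(4.7 − 0) = 46.107 kPa.
Initial effective stress: σ'_0 = σ_v − u = 83.7 − 46.107 = 37.593 kPa.
Final effective stress: σ'_f = 37.593 + 64.3 = 101.89 kPa.
σ'_f = 101.89 ≤ σ'_p = 153 kPa, so the clay remains overconsolidated and only the recompression index applies:
S_c = C_r·H/(1+e₀)·log₁₀(σ'_f/σ'_0) = 0.085×5.8/2.29×log₁₀(101.89/37.593)
    = 0.21529 × 0.43302 = 0.09322 m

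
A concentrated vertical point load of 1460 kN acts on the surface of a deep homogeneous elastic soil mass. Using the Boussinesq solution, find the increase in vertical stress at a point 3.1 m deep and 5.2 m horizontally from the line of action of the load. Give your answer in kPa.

Δσ_z ≈ 2.55 kPa

Boussinesq vertical stress below a point load on an elastic half-space:
Δσ_z = 3P/(2πz²) · [1 + (r/z)²]^(−5/2)
r/z = 5.2/3.1 = 1.6774; [1+(r/z)²]^(−5/2) = 0.035207.
Δσ_z = 3×1460/(2π×3.1²) × 0.035207 = 72.539 × 0.035207 = 2.554 kPa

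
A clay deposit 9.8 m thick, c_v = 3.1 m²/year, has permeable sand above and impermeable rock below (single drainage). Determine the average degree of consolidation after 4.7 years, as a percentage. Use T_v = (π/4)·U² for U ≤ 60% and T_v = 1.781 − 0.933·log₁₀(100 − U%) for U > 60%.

U ≈ 44 %

Drainage path length: H_d = H = 9.8 m (single drainage).
T_v = c_v·t/H_d² = 3.1×4.7/9.8² = 0.15171.
T_v = 0.15171 corresponds to the U ≤ 60% branch:
U = √(4T_v/π) = 0.4395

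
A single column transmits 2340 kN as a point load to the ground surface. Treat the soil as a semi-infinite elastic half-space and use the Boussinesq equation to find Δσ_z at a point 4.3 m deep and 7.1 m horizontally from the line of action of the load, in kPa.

Boussinesq vertical stress below a point load on an elastic half-space:
Δσ_z = 3P/(2πz²) · [1 + (r/z)²]^(−5/2)
r/z = 7.1/4.3 = 1.6512; [1+(r/z)²]^(−5/2) = 0.037307.
Δσ_z = 3×2340/(2π×4.3²) × 0.037307 = 60.426 × 0.037307 = 2.254 kPa

Δσ_z ≈ 2.25 kPa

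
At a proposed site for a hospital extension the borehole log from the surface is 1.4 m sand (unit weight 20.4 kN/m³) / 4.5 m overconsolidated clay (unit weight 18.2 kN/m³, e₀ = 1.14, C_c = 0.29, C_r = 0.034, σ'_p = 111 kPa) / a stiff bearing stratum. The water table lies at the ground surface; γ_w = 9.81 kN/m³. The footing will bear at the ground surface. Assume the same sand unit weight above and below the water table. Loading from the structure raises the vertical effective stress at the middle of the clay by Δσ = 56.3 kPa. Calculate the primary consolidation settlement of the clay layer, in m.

Mid-depth of clay below the ground surface: z = 1.4 + 4.5/2 = 3.65 m.
Total vertical stress at mid-clay: σ_v = 20.4×1.4 + 18.2×2.25 = 69.51 kPa.
Pore pressure: u = 9.81×(3.65 − 0) = 35.806 kPa.
Initial effective stress: σ'_0 = σ_v − u = 69.51 − 35.806 = 33.704 kPa.
Final effective stress: σ'_f = 33.704 + 56.3 = 90.004 kPa.
σ'_f = 90.004 ≤ σ'_p = 111 kPa, so the clay remains overconsolidated and only the recompression index applies:
S_c = C_r·H/(1+e₀)·log₁₀(σ'_f/σ'_0) = 0.034×4.5/2.14×log₁₀(90.004/33.704)
    = 0.071495 × 0.42658 = 0.0305 m

S_c ≈ 0.0305 m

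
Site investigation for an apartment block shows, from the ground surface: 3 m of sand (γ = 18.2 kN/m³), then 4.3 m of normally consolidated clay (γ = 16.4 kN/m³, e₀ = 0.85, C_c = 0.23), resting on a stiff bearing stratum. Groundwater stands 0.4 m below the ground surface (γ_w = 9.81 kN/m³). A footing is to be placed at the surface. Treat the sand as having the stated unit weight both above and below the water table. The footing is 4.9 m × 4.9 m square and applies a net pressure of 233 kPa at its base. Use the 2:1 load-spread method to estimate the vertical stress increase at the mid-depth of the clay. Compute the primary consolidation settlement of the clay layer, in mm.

Mid-depth of clay below the ground surface: z = 3 + 4.3/2 = 5.15 m.
Total vertical stress at mid-clay: σ_v = 18.2×3 + 16.4×2.15 = 89.86 kPa.
Pore pressure: u = 9.81×(5.15 − 0.4) = 46.598 kPa.
Initial effective stress: σ'_0 = σ_v − u = 89.86 − 46.598 = 43.262 kPa.
Stress increase at mid-clay by the 2:1 spreading method:
Δσ = qBL/((B+z)(L+z)) = 233×4.9×4.9/((4.9+5.15)(4.9+5.15)) = 55.388 kPa
Final effective stress: σ'_f = σ'_0 + Δσ = 43.262 + 55.388 = 98.65 kPa.
Normally consolidated clay, so the full stress increment lies on the virgin compression line:
S_c = C_c·H/(1+e₀)·log₁₀(σ'_f/σ'_0) = 0.23×4.3/(1+0.85)×log₁₀(98.65/43.262)
    = 0.53459 × 0.35799 = 0.1914 m

S_c ≈ 191 mm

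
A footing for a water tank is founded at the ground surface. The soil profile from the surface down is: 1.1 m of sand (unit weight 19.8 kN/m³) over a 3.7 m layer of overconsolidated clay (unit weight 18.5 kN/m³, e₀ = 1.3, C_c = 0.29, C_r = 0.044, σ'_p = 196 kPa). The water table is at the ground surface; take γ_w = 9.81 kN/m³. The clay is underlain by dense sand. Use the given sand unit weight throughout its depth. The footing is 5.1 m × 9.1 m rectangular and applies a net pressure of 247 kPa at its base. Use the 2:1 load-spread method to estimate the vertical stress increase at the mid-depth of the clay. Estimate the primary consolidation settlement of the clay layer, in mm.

Mid-depth of clay below the ground surface: z = 1.1 + 3.7/2 = 2.95 m.
Total vertical stress at mid-clay: σ_v = 19.8×1.1 + 18.5×1.85 = 56.005 kPa.
Pore pressure: u = 9.81×(2.95 − 0) = 28.94 kPa.
Initial effective stress: σ'_0 = σ_v − u = 56.005 − 28.94 = 27.065 kPa.
Stress increase at mid-clay by the 2:1 spreading method:
Δσ = qBL/((B+z)(L+z)) = 247×5.1×9.1/((5.1+2.95)(9.1+2.95)) = 118.17 kPa
Final effective stress: σ'_f = 27.065 + 118.17 = 145.24 kPa.
σ'_f = 145.24 ≤ σ'_p = 196 kPa, so the clay remains overconsolidated and only the recompression index applies:
S_c = C_r·H/(1+e₀)·log₁₀(σ'_f/σ'_0) = 0.044×3.7/2.3×log₁₀(145.24/27.065)
    = 0.070783 × 0.72968 = 0.05165 m

S_c ≈ 51.6 mm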